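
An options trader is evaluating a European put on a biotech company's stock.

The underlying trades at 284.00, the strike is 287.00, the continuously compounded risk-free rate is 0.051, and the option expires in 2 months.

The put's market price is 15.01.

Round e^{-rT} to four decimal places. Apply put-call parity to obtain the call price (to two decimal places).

exp(−rT) = exp(−0.051·0.1667) = 0.9915
Put-call parity: C − P = S − K·e^(−rT) = 284 − 287·0.9915 = 284 − 284.5605 = -0.5605
C = P + (C − P) = 15.01 + (-0.5605) = 14.4495

14.45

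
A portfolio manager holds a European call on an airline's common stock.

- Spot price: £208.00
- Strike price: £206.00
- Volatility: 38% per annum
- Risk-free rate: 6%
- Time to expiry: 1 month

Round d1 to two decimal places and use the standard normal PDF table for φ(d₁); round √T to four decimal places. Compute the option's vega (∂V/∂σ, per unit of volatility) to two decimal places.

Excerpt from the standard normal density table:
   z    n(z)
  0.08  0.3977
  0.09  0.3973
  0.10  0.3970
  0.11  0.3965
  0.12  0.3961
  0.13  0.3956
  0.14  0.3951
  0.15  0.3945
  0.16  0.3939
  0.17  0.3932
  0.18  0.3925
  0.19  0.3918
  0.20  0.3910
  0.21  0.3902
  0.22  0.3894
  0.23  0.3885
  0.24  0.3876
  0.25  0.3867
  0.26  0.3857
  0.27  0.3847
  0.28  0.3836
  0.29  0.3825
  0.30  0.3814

T = 0.08333;  σ√T = 0.1097
ln(S/K) + (r + σ²/2)T = ln(208/206) + (0.06 + 0.38²/2)·0.08333 = 0.0097 + 0.0110 = 0.0207
d₁ = 0.0207 / 0.1097 = 0.1885 which rounds to 0.19
√T = √0.08333 = 0.2887
φ(d₁) = φ(0.19) = 0.3918
vega = S·φ(d₁)·√T = 208·0.3918·0.2887 = 23.5274

23.53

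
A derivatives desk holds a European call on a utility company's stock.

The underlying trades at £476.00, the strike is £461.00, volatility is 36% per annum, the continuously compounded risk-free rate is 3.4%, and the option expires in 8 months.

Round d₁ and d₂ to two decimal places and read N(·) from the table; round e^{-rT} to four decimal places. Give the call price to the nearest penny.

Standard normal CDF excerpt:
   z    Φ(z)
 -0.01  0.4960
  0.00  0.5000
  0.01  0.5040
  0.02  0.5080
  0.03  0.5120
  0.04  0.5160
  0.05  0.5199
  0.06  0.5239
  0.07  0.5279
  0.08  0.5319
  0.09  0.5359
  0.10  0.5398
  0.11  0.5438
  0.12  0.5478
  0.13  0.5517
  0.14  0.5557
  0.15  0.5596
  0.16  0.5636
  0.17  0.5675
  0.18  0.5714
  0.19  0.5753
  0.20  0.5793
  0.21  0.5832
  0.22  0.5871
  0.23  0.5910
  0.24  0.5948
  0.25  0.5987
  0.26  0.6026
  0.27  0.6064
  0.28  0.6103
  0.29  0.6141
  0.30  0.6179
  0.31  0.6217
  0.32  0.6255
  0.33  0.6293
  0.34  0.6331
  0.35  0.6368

£67.00

T = 0.6667;  σ√T = 0.2939
d₁ = [ln(476/461) + (0.034 + 0.36²/2)·0.6667] / 0.2939 = [0.0320 + 0.0659] / 0.2939 = 0.3330 → 0.33
d₂ = d₁ − σ√T = 0.3330 − 0.2939 = 0.0391 → 0.04
e^(−rT) = e^(−0.034·0.6667) = 0.9776
N(d₁) = N(0.33) = 0.6293;  N(d₂) = N(0.04) = 0.5160
C = 476·0.6293 − 461·0.9776·0.5160 = 299.5468 − 232.5476 = 66.9992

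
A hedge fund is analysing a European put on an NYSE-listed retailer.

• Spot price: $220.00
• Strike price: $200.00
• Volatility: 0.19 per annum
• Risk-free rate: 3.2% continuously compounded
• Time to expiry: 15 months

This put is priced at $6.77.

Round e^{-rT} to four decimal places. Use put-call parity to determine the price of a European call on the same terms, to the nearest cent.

exp(−rT) = exp(−0.032·1.25) = 0.9608
Put-call parity: C − P = S − K·e^(−rT) = 220 − 200·0.9608 = 220 − 192.1600 = 27.8400
C = P + (C − P) = 6.77 + (27.8400) = 34.6100

$34.61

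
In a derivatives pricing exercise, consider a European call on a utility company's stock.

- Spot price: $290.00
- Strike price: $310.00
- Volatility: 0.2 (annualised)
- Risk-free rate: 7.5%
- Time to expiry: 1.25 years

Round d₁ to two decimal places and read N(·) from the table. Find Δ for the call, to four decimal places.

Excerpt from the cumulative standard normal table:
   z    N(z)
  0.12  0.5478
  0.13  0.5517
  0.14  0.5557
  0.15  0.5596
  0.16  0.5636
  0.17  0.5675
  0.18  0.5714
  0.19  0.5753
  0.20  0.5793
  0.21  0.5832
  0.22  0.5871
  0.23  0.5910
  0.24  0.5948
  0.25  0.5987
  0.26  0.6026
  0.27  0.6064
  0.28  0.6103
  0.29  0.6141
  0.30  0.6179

T = 1.25;  σ√T = 0.2236
d₁ = [ln(290/310) + (0.075 + ½·0.2²)·1.25] / (σ√T) = (-0.0667 + 0.1187) / 0.2236 = 0.2328 ⇒ 0.23
N(d₁) = N(0.23) = 0.5910
Δ_call = N(d₁) = 0.5910

0.5910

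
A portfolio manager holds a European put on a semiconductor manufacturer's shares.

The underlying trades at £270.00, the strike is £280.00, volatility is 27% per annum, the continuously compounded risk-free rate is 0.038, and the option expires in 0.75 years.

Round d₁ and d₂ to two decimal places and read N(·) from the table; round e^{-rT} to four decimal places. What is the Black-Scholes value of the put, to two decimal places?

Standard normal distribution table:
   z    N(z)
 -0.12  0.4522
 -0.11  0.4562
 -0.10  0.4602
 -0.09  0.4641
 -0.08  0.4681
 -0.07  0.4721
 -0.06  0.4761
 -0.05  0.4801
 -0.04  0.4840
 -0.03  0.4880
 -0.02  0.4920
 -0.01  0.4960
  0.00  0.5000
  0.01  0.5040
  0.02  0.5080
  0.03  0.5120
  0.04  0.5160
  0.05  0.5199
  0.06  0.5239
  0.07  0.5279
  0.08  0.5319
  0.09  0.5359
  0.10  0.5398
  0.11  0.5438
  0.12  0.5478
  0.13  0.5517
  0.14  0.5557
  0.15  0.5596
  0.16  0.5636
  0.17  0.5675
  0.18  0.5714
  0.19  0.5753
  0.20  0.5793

£25.90

T = 0.75;  σ√T = 0.2338
d₁ = [ln(270/280) + (0.038 + 0.27²/2)·0.75] / 0.2338 = [-0.0364 + 0.0558] / 0.2338 = 0.0833 ≈ 0.08
d₂ = d₁ − σ√T = 0.0833 − 0.2338 = -0.1506 ≈ -0.15
e^(−rT) = e^(−0.038·0.75) = 0.9719
P = 280·0.9719·N(0.15) − 270·N(-0.08) = 280·0.9719·0.5596 − 270·0.4681 = 152.2851 − 126.3870 = 25.8981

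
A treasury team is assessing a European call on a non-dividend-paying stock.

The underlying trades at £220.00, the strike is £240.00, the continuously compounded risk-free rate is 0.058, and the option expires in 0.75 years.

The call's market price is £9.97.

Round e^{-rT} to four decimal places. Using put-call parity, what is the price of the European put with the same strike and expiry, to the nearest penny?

£19.75

exp(−rT) = exp(−0.058·0.75) = 0.9574
Put-call parity: C − P = S − K·e^(−rT) = 220 − 240·0.9574 = 220 − 229.7760 = -9.7760
P = C − (C − P) = 9.97 − (-9.7760) = 19.7460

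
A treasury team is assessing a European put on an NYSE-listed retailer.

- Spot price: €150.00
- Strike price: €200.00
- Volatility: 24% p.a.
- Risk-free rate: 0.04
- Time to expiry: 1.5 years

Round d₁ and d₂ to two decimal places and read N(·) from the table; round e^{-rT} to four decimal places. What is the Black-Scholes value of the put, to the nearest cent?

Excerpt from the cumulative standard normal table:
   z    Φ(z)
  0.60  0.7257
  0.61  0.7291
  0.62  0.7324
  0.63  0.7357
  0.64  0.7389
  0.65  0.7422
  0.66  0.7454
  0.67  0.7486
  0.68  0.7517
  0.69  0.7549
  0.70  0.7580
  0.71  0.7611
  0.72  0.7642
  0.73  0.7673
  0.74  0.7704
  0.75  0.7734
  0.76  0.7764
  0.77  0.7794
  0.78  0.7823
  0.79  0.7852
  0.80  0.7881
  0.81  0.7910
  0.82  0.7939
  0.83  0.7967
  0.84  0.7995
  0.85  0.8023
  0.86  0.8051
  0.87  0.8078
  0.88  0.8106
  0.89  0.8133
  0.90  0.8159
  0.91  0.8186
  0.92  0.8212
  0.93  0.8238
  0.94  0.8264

T = 1.5;  σ√T = 0.2939
ln(S/K) + (r + σ²/2)T = ln(150/200) + (0.04 + 0.24²/2)·1.5 = -0.2877 + 0.1032 = -0.1845
d₁ = -0.1845 / 0.2939 = -0.6276 → -0.63
d₂ = d₁ − σ√T = -0.6276 − 0.2939 = -0.9216 → -0.92
e^(−rT) = e^(−0.04·1.5) = 0.9418
N(−d₂) = N(0.92) = 0.8212;  N(−d₁) = N(0.63) = 0.7357
P = 200·0.9418·0.8212 − 150·0.7357 = 154.6812 − 110.3550 = 44.3262

€44.33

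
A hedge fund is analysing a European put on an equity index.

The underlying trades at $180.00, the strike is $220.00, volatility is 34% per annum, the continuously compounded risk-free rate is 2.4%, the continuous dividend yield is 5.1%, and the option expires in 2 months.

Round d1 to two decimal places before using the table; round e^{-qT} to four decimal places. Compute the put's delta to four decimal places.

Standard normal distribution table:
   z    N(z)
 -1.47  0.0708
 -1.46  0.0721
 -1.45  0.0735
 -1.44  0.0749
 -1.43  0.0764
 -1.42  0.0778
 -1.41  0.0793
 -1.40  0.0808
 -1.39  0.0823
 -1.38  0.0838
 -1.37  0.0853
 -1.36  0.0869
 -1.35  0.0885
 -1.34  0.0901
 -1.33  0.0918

-0.9129

σ√T = 0.34 × 0.4082 = 0.1388
d₁ = [ln(180/220) + (0.024 − 0.051 + 0.34²/2)·0.1667] / 0.1388 = [-0.2007 + 0.0051] / 0.1388 = -1.4087 ⇒ -1.41
N(d₁) = N(-1.41) = 0.0793
Δ_put = exp(−qT)·(N(d₁) − 1) = 0.9915·(0.0793 − 1) = -0.9129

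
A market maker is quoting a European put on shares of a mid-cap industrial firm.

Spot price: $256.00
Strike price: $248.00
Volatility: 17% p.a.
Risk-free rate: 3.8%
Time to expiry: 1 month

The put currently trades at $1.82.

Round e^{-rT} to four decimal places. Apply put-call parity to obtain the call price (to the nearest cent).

exp(−rT) = exp(−0.038·0.08333) = 0.9968
Put-call parity: C − P = S − K·e^(−rT) = 256 − 248·0.9968 = 256 − 247.2064 = 8.7936
C = P + (C − P) = 1.82 + (8.7936) = 10.6136

$10.61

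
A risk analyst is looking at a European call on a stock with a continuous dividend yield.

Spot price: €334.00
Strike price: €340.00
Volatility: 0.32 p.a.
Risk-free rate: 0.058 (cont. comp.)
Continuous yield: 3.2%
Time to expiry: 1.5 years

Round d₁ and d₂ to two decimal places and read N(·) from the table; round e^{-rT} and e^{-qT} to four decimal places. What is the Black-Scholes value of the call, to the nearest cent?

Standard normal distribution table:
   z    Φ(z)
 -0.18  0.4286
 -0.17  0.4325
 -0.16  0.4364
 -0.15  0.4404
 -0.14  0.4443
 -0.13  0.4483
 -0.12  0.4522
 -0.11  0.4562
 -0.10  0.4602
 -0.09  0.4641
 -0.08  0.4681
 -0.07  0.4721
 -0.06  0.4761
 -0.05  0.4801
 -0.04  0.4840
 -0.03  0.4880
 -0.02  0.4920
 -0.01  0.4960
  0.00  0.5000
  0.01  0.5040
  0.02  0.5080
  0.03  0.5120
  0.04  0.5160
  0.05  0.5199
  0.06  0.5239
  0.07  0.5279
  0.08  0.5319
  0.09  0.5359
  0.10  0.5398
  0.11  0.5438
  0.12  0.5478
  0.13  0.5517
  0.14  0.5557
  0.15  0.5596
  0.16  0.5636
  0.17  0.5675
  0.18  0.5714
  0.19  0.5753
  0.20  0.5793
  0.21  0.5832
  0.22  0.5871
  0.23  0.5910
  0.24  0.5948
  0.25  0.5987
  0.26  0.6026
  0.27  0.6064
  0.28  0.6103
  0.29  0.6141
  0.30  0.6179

T = 1.5;  σ√T = 0.3919
d₁ = [ln(334/340) + (0.058 − 0.032 + ½·0.32²)·1.5] / (σ√T) = (-0.0178 + 0.1158) / 0.3919 = 0.2500 ⇒ 0.25
d₂ = 0.2500 − 0.3919 = -0.1419 ⇒ -0.14
exp(−qT) = exp(−0.032·1.5) = 0.9531;  exp(−rT) = exp(−0.058·1.5) = 0.9167
C = 334·0.9531·N(0.25) − 340·0.9167·N(-0.14) = 334·0.9531·0.5987 − 340·0.9167·0.4443 = 190.5874 − 138.4785 = 52.1089

€52.11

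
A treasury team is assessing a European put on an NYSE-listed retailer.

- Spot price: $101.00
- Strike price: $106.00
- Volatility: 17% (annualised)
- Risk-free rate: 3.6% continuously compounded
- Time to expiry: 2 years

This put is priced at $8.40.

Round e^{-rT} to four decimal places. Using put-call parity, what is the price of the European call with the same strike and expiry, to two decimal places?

exp(−rT) = exp(−0.036·2) = 0.9305
Put-call parity: C − P = S − K·e^(−rT) = 101 − 106·0.9305 = 101 − 98.6330 = 2.3670
C = P + (C − P) = 8.40 + (2.3670) = 10.7670

$10.77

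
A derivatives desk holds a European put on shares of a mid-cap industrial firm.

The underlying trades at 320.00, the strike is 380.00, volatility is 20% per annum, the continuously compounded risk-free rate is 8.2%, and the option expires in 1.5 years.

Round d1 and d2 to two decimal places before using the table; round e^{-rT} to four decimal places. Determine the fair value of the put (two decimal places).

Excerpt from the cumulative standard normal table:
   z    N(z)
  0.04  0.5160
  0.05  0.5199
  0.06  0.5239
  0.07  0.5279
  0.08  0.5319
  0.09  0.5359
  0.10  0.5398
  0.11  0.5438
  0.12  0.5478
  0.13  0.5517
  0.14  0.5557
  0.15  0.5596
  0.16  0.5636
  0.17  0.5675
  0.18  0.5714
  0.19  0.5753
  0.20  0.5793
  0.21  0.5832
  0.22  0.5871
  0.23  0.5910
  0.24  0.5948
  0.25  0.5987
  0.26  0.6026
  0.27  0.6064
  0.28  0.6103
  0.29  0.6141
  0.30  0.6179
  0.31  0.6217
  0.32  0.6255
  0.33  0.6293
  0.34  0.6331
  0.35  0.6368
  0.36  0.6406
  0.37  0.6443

39.98

T = 1.5;  σ√T = 0.2449
d₁ = [ln(320/380) + (0.082 + 0.2²/2)·1.5] / 0.2449 = [-0.1719 + 0.1530] / 0.2449 = -0.0770 → -0.08
d₂ = d₁ − σ√T = -0.0770 − 0.2449 = -0.3219 → -0.32
exp(−rT) = exp(−0.082·1.5) = 0.8843
N(−d₂) = N(0.32) = 0.6255;  N(−d₁) = N(0.08) = 0.5319
P = 380·0.8843·0.6255 − 320·0.5319 = 210.1893 − 170.2080 = 39.9813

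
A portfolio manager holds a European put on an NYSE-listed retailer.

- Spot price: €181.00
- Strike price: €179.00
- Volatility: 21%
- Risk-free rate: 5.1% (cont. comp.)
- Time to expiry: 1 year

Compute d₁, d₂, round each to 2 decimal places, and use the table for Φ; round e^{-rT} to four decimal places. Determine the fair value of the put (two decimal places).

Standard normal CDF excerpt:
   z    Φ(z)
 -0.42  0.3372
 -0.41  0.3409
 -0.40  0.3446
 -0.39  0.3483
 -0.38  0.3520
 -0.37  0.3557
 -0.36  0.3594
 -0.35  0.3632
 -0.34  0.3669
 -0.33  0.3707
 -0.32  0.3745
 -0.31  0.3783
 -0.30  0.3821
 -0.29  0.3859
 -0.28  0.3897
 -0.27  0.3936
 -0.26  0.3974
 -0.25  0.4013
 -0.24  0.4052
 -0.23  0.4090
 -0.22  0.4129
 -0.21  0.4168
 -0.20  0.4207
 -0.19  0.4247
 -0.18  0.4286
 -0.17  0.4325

σ√T = 0.21 × 1.0000 = 0.2100
ln(S/K) + (r + σ²/2)T = ln(181/179) + (0.051 + 0.21²/2)·1 = 0.0111 + 0.0730 = 0.0842
d₁ = 0.0842 / 0.2100 = 0.4008 → 0.40
d₂ = d₁ − σ√T = 0.4008 − 0.2100 = 0.1908 → 0.19
e^(−rT) = e^(−0.051·1) = 0.9503
N(−d₂) = N(-0.19) = 0.4247;  N(−d₁) = N(-0.40) = 0.3446
P = 179·0.9503·0.4247 − 181·0.3446 = 72.2430 − 62.3726 = 9.8704

€9.87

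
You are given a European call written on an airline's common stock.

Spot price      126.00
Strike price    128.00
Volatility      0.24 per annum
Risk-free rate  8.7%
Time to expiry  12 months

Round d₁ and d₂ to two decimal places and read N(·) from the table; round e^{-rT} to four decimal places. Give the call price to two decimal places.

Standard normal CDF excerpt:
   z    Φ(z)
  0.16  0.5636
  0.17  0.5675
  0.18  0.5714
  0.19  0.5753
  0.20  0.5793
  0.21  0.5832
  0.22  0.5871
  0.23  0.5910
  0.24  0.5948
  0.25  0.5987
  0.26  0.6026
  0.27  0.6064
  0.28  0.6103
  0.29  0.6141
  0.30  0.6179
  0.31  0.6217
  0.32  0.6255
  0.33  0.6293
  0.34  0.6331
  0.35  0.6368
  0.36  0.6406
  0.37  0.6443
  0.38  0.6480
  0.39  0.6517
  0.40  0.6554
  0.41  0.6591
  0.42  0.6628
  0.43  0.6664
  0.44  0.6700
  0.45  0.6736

σ√T = 0.24 × 1.0000 = 0.2400
d₁ = [ln(126/128) + (0.087 + 0.24²/2)·1] / 0.2400 = [-0.0157 + 0.1158] / 0.2400 = 0.4169 → 0.42
d₂ = d₁ − σ√T = 0.4169 − 0.2400 = 0.1769 → 0.18
exp(−rT) = exp(−0.087·1) = 0.9167
N(d₁) = N(0.42) = 0.6628;  N(d₂) = N(0.18) = 0.5714
C = 126·0.6628 − 128·0.9167·0.5714 = 83.5128 − 67.0467 = 16.4661

16.47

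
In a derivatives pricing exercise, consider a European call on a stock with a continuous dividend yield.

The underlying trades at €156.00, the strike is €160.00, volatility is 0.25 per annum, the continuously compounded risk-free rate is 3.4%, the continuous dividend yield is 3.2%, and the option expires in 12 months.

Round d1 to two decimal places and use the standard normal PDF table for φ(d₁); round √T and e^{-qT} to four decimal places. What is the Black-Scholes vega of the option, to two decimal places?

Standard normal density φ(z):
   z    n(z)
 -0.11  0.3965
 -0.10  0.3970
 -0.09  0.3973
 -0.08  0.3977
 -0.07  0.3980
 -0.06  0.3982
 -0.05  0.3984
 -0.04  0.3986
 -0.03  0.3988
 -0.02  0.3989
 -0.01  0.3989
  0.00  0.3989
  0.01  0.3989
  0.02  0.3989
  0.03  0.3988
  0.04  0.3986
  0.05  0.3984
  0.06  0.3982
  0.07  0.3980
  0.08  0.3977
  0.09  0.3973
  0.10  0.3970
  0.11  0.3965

60.25

T = 1;  σ√T = 0.2500
d₁ = [ln(156/160) + (0.034 − 0.032 + 0.25²/2)·1] / 0.2500 = [-0.0253 + 0.0333] / 0.2500 = 0.0317 which rounds to 0.03
√T = √1 = 1.0000
φ(d₁) = φ(0.03) = 0.3988
e^(−qT) = e^(−0.032·1) = 0.9685
vega = S·e^(−qT)·φ(d₁)·√T = 156·0.9685·0.3988·1.0000 = 60.2531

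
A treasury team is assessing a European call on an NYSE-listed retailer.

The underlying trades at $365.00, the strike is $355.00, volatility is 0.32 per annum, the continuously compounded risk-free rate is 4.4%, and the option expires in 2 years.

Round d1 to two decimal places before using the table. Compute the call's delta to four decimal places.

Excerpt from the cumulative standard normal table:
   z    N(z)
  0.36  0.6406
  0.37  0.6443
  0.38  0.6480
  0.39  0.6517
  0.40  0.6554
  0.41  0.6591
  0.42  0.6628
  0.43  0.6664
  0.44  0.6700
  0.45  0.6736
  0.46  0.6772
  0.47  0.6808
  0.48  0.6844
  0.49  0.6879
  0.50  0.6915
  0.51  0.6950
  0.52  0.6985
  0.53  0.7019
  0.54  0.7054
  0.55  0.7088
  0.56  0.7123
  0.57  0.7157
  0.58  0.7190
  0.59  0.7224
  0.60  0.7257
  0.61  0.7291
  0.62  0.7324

σ√T = 0.32·√2 = 0.4525
d₁ = [ln(365/355) + (0.044 + ½·0.32²)·2] / (σ√T) = (0.0278 + 0.1904) / 0.4525 = 0.4821 which rounds to 0.48
N(d₁) = N(0.48) = 0.6844
Δ_call = N(d₁) = 0.6844

0.6844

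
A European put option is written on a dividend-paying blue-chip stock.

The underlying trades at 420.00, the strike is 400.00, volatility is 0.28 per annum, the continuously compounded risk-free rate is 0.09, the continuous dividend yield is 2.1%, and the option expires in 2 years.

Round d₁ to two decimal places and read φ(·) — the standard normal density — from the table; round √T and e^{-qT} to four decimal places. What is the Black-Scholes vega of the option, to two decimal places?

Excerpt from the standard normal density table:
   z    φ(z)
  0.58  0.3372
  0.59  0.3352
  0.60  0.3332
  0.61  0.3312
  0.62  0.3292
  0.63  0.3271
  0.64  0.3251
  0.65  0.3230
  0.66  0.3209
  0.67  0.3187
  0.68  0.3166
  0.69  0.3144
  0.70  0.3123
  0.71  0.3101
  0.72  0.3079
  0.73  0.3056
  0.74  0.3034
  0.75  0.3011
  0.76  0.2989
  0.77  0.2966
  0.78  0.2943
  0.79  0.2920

181.52

T = 2;  σ√T = 0.3960
d₁ = [ln(420/400) + (0.09 − 0.021 + 0.28²/2)·2] / 0.3960 = [0.0488 + 0.2164] / 0.3960 = 0.6697 ≈ 0.67
√T = √2 = 1.4142
φ(d₁) = φ(0.67) = 0.3187
exp(−qT) = exp(−0.021·2) = 0.9589
vega = S·exp(−qT)·φ(d₁)·√T = 420·0.9589·0.3187·1.4142 = 181.5162
(Vega is the same for a European call and put with the same parameters.)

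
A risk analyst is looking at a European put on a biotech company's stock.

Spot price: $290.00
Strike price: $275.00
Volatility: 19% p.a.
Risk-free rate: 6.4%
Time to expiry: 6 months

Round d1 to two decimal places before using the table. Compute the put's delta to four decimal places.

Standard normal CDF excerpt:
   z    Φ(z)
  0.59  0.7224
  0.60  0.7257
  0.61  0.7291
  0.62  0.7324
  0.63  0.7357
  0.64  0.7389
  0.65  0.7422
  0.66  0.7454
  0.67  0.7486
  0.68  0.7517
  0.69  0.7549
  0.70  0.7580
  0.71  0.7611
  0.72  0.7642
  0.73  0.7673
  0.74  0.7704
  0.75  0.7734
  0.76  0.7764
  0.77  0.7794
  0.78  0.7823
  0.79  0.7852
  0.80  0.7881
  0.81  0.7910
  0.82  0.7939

-0.2420

T = 0.5;  σ√T = 0.1344
ln(S/K) + (r + σ²/2)T = ln(290/275) + (0.064 + 0.19²/2)·0.5 = 0.0531 + 0.0410 = 0.0941
d₁ = 0.0941 / 0.1344 = 0.7007 ⇒ 0.70
N(d₁) = N(0.70) = 0.7580
Δ_put = N(d₁) − 1 = 0.7580 − 1 = -0.2420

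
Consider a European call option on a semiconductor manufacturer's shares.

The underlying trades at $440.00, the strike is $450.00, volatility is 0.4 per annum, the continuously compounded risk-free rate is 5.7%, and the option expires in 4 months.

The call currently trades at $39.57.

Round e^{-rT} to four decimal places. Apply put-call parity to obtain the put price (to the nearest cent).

e^(−rT) = e^(−0.057·0.3333) = 0.9812
Put-call parity: C − P = S − K·e^(−rT) = 440 − 450·0.9812 = 440 − 441.5400 = -1.5400
P = C − (C − P) = 39.57 − (-1.5400) = 41.1100

$41.11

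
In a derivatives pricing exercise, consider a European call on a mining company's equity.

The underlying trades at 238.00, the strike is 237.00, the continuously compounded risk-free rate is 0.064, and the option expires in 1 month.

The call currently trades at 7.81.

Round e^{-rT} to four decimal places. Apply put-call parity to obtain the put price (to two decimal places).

5.55

exp(−rT) = exp(−0.064·0.08333) = 0.9947
Put-call parity: C − P = S − K·e^(−rT) = 238 − 237·0.9947 = 238 − 235.7439 = 2.2561
P = C − (C − P) = 7.81 − (2.2561) = 5.5539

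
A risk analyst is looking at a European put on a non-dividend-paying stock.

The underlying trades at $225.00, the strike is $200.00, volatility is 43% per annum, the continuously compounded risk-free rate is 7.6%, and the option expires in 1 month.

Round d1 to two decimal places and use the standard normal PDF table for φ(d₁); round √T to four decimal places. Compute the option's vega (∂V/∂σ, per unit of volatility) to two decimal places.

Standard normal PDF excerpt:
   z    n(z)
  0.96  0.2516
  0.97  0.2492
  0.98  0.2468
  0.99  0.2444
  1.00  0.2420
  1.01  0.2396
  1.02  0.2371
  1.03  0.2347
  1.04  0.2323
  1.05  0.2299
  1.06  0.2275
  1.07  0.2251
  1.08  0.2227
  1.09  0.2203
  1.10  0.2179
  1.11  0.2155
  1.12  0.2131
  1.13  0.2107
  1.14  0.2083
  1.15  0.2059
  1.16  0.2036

T = 0.08333;  σ√T = 0.1241
d₁ = [ln(225/200) + (0.076 + 0.43²/2)·0.08333] / 0.1241 = [0.1178 + 0.0140] / 0.1241 = 1.0620 → 1.06
√T = √0.08333 = 0.2887
φ(d₁) = φ(1.06) = 0.2275
vega = S·φ(d₁)·√T = 225·0.2275·0.2887 = 14.7778

14.78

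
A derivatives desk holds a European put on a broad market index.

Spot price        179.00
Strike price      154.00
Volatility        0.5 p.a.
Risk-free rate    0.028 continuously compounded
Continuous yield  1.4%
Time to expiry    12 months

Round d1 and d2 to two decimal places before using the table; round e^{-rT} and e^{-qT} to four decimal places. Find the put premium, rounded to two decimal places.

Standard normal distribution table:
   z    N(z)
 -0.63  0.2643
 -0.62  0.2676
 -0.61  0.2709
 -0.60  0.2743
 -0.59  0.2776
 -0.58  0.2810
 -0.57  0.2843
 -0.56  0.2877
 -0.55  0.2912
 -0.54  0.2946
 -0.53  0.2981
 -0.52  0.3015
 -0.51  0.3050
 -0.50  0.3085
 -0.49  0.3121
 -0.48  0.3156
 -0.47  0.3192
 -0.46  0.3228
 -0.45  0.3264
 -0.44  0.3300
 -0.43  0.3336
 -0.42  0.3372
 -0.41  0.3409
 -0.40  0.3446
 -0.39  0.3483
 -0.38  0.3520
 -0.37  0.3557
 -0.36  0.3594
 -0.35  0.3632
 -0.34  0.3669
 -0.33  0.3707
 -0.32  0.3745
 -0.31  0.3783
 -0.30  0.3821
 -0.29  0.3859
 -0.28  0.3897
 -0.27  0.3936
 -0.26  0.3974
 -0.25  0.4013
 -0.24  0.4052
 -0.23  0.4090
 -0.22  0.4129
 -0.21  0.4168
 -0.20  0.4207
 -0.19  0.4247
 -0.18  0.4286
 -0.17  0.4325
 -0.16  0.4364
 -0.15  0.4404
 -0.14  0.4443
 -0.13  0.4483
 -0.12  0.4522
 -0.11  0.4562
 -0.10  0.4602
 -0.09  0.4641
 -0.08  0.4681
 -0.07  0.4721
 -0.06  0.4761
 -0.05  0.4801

T = 1;  σ√T = 0.5000
d₁ = [ln(179/154) + (0.028 − 0.014 + 0.5²/2)·1] / 0.5000 = [0.1504 + 0.1390] / 0.5000 = 0.5789 → 0.58
d₂ = d₁ − σ√T = 0.5789 − 0.5000 = 0.0789 → 0.08
exp(−qT) = exp(−0.014·1) = 0.9861;  exp(−rT) = exp(−0.028·1) = 0.9724
N(−d₂) = N(-0.08) = 0.4681;  N(−d₁) = N(-0.58) = 0.2810
P = 154·0.9724·0.4681 − 179·0.9861·0.2810 = 70.0978 − 49.5998 = 20.4979

20.50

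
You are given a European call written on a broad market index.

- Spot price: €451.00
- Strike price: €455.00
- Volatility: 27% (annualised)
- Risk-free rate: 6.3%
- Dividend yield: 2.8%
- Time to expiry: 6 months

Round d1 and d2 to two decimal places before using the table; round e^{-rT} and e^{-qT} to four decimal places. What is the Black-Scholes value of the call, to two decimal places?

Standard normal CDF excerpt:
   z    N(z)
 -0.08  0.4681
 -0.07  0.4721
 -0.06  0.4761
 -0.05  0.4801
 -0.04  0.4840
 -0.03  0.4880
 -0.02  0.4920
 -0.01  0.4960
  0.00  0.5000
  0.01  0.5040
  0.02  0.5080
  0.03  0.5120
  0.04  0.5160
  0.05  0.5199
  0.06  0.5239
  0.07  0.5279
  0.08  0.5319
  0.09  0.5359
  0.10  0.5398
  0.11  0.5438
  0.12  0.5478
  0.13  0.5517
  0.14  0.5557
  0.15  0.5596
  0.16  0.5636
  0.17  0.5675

€35.46

σ√T = 0.27·√0.5 = 0.1909
d₁ = [ln(451/455) + (0.063 − 0.028 + 0.27²/2)·0.5] / 0.1909 = [-0.0088 + 0.0357] / 0.1909 = 0.1409 ⇒ 0.14
d₂ = d₁ − σ√T = 0.1409 − 0.1909 = -0.0500 ⇒ -0.05
e^(−qT) = e^(−0.028·0.5) = 0.9861;  e^(−rT) = e^(−0.063·0.5) = 0.9690
C = 451·0.9861·N(0.14) − 455·0.9690·N(-0.05) = 451·0.9861·0.5557 − 455·0.9690·0.4801 = 247.1371 − 211.6737 = 35.4634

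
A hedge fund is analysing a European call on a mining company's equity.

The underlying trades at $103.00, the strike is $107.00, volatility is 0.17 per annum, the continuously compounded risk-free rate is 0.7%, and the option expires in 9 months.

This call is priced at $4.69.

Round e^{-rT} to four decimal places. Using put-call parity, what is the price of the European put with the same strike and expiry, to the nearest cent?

$8.13

exp(−rT) = exp(−0.007·0.75) = 0.9948
Put-call parity: C − P = S − K·e^(−rT) = 103 − 107·0.9948 = 103 − 106.4436 = -3.4436
P = C − (C − P) = 4.69 − (-3.4436) = 8.1336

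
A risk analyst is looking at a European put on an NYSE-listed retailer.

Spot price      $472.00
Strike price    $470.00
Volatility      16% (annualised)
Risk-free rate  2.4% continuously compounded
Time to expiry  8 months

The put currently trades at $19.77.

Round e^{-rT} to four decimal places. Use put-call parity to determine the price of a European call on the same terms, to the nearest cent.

e^(−rT) = e^(−0.024·0.6667) = 0.9841
Put-call parity: C − P = S − K·e^(−rT) = 472 − 470·0.9841 = 472 − 462.5270 = 9.4730
C = P + (C − P) = 19.77 + (9.4730) = 29.2430

$29.24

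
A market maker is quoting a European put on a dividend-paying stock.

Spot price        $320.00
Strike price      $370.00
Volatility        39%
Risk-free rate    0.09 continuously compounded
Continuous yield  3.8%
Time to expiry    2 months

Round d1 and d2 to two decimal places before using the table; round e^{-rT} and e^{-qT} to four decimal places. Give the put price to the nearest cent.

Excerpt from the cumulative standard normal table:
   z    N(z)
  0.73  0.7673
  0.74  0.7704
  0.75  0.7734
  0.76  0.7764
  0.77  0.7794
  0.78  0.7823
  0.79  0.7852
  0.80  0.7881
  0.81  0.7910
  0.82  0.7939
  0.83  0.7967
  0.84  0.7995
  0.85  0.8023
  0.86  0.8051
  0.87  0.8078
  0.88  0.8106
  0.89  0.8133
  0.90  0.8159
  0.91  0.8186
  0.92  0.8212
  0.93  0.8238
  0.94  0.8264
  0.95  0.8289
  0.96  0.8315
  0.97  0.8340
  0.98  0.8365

$52.45

σ√T = 0.39·√0.1667 = 0.1592
d₁ = [ln(320/370) + (0.09 − 0.038 + ½·0.39²)·0.1667] / (σ√T) = (-0.1452 + 0.0213) / 0.1592 = -0.7778 which rounds to -0.78
d₂ = -0.7778 − 0.1592 = -0.9370 which rounds to -0.94
exp(−qT) = exp(−0.038·0.1667) = 0.9937;  exp(−rT) = exp(−0.09·0.1667) = 0.9851
N(−d₂) = N(0.94) = 0.8264;  N(−d₁) = N(0.78) = 0.7823
P = 370·0.9851·0.8264 − 320·0.9937·0.7823 = 301.2121 − 248.7589 = 52.4532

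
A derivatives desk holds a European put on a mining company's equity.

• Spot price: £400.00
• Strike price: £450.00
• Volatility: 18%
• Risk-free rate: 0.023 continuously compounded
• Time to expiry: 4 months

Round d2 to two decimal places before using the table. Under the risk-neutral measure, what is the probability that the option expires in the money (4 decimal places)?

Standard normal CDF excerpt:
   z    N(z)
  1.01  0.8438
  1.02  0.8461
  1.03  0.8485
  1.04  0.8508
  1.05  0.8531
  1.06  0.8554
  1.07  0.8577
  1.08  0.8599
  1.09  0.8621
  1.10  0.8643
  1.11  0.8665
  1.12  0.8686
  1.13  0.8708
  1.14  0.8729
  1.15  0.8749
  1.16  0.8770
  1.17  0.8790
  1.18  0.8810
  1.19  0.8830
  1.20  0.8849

σ√T = 0.18·√0.3333 = 0.1039
d₁ = [ln(400/450) + (0.023 + 0.18²/2)·0.3333] / 0.1039 = [-0.1178 + 0.0131] / 0.1039 = -1.0076 ⇒ -1.01
d₂ = d₁ − σ√T = -1.0076 − 0.1039 = -1.1116 ⇒ -1.11
Pr(exercise) under Q = N(−d₂) = N(1.11) = 0.8665

0.8665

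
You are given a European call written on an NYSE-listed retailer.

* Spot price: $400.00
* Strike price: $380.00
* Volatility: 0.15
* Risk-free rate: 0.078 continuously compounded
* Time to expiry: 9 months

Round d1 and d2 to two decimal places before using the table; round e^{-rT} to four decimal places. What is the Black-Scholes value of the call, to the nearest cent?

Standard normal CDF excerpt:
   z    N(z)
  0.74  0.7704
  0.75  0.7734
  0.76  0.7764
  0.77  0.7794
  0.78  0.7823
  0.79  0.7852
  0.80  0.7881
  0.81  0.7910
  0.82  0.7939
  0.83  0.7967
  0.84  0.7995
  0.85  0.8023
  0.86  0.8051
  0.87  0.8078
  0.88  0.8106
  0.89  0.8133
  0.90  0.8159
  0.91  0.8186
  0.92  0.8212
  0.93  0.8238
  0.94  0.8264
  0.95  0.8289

σ√T = 0.15 × 0.8660 = 0.1299
d₁ = [ln(400/380) + (0.078 + 0.15²/2)·0.75] / 0.1299 = [0.0513 + 0.0669] / 0.1299 = 0.9101 ⇒ 0.91
d₂ = d₁ − σ√T = 0.9101 − 0.1299 = 0.7802 ⇒ 0.78
e^(−rT) = e^(−0.078·0.75) = 0.9432
C = 400·N(0.91) − 380·0.9432·N(0.78) = 400·0.8186 − 380·0.9432·0.7823 = 327.4400 − 280.3888 = 47.0512

$47.05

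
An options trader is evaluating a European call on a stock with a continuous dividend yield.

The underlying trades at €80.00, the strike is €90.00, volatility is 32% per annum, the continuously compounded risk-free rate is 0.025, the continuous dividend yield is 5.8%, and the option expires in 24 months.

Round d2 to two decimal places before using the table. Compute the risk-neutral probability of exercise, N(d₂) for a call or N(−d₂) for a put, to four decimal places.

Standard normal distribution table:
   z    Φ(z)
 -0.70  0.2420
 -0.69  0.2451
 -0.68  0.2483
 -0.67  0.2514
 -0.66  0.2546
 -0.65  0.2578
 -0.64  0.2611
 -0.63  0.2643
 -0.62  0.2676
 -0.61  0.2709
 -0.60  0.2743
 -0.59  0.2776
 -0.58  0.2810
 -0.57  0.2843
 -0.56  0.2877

σ√T = 0.32·√2 = 0.4525
d₁ = [ln(80/90) + (0.025 − 0.058 + 0.32²/2)·2] / 0.4525 = [-0.1178 + 0.0364] / 0.4525 = -0.1798 which rounds to -0.18
d₂ = d₁ − σ√T = -0.1798 − 0.4525 = -0.6324 which rounds to -0.63
Risk-neutral Pr[S_T > K] = N(d₂) = N(-0.63) = 0.2643

0.2643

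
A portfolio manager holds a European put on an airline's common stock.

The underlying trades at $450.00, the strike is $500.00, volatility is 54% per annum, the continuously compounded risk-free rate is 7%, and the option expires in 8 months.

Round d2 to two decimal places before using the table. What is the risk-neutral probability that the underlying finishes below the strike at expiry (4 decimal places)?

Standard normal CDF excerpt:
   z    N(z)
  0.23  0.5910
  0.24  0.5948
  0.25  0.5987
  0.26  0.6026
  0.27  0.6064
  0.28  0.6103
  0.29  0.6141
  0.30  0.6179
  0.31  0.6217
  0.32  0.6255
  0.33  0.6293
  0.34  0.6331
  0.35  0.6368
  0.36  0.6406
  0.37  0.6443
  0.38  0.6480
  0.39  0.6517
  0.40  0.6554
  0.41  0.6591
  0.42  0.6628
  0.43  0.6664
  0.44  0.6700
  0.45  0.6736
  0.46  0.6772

σ√T = 0.54·√0.6667 = 0.4409
d₁ = [ln(450/500) + (0.07 + 0.54²/2)·0.6667] / 0.4409 = [-0.1054 + 0.1439] / 0.4409 = 0.0873 → 0.09
d₂ = d₁ − σ√T = 0.0873 − 0.4409 = -0.3536 → -0.35
Risk-neutral Pr[S_T < K] = N(−d₂) = N(0.35) = 0.6368

0.6368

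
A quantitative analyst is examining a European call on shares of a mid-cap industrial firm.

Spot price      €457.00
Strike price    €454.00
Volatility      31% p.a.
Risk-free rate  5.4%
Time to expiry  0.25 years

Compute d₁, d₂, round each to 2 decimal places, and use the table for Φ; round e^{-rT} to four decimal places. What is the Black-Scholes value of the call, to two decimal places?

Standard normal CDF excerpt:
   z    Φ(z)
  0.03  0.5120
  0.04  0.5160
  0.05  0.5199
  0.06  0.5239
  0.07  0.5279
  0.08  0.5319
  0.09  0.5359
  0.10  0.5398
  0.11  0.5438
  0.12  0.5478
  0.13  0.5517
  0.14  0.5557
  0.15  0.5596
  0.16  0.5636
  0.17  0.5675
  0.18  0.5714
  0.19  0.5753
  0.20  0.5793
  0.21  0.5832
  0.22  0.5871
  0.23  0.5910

σ√T = 0.31 × 0.5000 = 0.1550
d₁ = [ln(457/454) + (0.054 + 0.31²/2)·0.25] / 0.1550 = [0.0066 + 0.0255] / 0.1550 = 0.2071 → 0.21
d₂ = d₁ − σ√T = 0.2071 − 0.1550 = 0.0521 → 0.05
e^(−rT) = e^(−0.054·0.25) = 0.9866
N(d₁) = N(0.21) = 0.5832;  N(d₂) = N(0.05) = 0.5199
C = 457·0.5832 − 454·0.9866·0.5199 = 266.5224 − 232.8717 = 33.6507

€33.65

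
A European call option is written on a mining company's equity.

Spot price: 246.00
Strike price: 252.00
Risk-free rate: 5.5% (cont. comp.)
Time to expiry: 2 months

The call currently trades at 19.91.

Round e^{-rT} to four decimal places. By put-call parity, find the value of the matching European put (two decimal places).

e^(−rT) = e^(−0.055·0.1667) = 0.9909
Put-call parity: C − P = S − K·e^(−rT) = 246 − 252·0.9909 = 246 − 249.7068 = -3.7068
P = C − (C − P) = 19.91 − (-3.7068) = 23.6168

23.62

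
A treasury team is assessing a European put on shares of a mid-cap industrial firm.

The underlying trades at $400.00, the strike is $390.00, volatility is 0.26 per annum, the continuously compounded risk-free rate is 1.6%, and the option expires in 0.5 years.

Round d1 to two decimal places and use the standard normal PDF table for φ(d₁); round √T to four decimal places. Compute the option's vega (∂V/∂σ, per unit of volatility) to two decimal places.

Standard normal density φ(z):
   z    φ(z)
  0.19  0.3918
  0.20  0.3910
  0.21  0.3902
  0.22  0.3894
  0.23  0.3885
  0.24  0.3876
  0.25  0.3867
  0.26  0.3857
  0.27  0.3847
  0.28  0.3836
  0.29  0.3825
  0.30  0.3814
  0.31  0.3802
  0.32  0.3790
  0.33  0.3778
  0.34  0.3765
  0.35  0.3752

σ√T = 0.26 × 0.7071 = 0.1838
ln(S/K) + (r + σ²/2)T = ln(400/390) + (0.016 + 0.26²/2)·0.5 = 0.0253 + 0.0249 = 0.0502
d₁ = 0.0502 / 0.1838 = 0.2731 ⇒ 0.27
√T = √0.5 = 0.7071
φ(d₁) = φ(0.27) = 0.3847
vega = S·φ(d₁)·√T = 400·0.3847·0.7071 = 108.8085

108.81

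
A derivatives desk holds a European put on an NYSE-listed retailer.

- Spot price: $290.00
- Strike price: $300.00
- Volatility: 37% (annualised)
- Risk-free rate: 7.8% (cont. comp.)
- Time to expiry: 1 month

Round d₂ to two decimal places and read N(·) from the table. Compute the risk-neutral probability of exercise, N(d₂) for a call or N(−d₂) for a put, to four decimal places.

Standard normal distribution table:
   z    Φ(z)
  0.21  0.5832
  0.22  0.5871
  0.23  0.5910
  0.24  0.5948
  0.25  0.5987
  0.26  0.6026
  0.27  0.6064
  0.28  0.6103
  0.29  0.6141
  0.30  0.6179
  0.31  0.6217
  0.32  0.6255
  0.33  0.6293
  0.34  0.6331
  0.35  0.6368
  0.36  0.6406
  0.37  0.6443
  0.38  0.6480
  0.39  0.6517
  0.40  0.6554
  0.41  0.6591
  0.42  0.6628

0.6217

σ√T = 0.37·√0.08333 = 0.1068
ln(S/K) + (r + σ²/2)T = ln(290/300) + (0.078 + 0.37²/2)·0.08333 = -0.0339 + 0.0122 = -0.0217
d₁ = -0.0217 / 0.1068 = -0.2031 → -0.20
d₂ = d₁ − σ√T = -0.2031 − 0.1068 = -0.3100 → -0.31
Pr(exercise) under Q = N(−d₂) = N(0.31) = 0.6217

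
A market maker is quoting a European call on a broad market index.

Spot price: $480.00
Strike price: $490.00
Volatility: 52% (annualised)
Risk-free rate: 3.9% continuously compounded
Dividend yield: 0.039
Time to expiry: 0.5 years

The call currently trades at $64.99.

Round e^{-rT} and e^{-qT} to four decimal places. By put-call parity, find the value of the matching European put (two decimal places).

exp(−qT) = exp(−0.039·0.5) = 0.9807;  exp(−rT) = exp(−0.039·0.5) = 0.9807
Put-call parity: C − P = S·e^(−qT) − K·e^(−rT) = 480·0.9807 − 490·0.9807 = 470.7360 − 480.5430 = -9.8070
P = C − (C − P) = 64.99 − (-9.8070) = 74.7970

$74.80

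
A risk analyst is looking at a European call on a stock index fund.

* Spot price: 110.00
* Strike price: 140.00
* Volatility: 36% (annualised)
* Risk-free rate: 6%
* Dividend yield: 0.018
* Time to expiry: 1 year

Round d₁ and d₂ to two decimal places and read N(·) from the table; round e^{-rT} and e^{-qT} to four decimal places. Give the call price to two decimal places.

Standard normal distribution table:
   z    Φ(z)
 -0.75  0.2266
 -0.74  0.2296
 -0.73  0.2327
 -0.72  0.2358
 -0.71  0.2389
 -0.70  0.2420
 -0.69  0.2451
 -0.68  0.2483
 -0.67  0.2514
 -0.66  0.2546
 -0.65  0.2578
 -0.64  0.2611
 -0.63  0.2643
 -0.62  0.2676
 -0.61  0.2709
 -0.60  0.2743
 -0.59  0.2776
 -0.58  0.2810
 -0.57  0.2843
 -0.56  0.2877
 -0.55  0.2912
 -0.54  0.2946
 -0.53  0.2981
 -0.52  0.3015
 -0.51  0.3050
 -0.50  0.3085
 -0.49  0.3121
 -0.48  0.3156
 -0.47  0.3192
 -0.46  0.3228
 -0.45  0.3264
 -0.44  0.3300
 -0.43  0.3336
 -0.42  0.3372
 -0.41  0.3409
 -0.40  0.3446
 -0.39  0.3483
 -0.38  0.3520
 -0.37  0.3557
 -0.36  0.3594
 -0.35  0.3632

σ√T = 0.36·√1 = 0.3600
d₁ = [ln(110/140) + (0.06 − 0.018 + 0.36²/2)·1] / 0.3600 = [-0.2412 + 0.1068] / 0.3600 = -0.3732 which rounds to -0.37
d₂ = d₁ − σ√T = -0.3732 − 0.3600 = -0.7332 which rounds to -0.73
e^(−qT) = e^(−0.018·1) = 0.9822;  e^(−rT) = e^(−0.06·1) = 0.9418
N(d₁) = N(-0.37) = 0.3557;  N(d₂) = N(-0.73) = 0.2327
C = 110·0.9822·0.3557 − 140·0.9418·0.2327 = 38.4305 − 30.6820 = 7.7486

7.75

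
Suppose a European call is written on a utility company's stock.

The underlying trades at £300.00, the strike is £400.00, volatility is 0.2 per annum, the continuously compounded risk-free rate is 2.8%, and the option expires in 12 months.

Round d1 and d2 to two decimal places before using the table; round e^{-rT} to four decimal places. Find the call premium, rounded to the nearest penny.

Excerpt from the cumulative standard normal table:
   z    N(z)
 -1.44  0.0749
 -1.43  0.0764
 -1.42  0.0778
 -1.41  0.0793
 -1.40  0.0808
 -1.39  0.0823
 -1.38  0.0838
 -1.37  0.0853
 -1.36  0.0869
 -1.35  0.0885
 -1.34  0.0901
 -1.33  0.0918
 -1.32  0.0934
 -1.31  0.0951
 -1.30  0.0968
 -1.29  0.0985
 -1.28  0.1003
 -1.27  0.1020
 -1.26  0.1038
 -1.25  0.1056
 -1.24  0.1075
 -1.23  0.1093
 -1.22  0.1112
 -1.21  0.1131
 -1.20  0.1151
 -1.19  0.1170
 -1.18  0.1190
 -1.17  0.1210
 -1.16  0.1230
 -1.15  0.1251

σ√T = 0.2·√1 = 0.2000
d₁ = [ln(300/400) + (0.028 + ½·0.2²)·1] / (σ√T) = (-0.2877 + 0.0480) / 0.2000 = -1.1984 ≈ -1.20
d₂ = -1.1984 − 0.2000 = -1.3984 ≈ -1.40
e^(−rT) = e^(−0.028·1) = 0.9724
N(d₁) = N(-1.20) = 0.1151;  N(d₂) = N(-1.40) = 0.0808
C = 300·0.1151 − 400·0.9724·0.0808 = 34.5300 − 31.4280 = 3.1020

£3.10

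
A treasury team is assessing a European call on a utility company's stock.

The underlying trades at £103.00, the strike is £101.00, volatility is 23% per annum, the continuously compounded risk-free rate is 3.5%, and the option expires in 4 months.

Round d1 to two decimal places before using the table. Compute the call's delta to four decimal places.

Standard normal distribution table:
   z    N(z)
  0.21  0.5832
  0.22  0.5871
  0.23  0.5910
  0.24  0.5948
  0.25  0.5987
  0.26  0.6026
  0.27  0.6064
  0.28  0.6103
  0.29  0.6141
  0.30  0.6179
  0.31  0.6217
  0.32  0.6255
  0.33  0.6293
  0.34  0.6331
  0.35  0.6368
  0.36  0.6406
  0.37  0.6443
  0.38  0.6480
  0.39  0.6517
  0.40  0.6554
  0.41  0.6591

σ√T = 0.23 × 0.5774 = 0.1328
d₁ = [ln(103/101) + (0.035 + 0.23²/2)·0.3333] / 0.1328 = [0.0196 + 0.0205] / 0.1328 = 0.3019 which rounds to 0.30
N(d₁) = N(0.30) = 0.6179
Δ_call = N(d₁) = 0.6179

0.6179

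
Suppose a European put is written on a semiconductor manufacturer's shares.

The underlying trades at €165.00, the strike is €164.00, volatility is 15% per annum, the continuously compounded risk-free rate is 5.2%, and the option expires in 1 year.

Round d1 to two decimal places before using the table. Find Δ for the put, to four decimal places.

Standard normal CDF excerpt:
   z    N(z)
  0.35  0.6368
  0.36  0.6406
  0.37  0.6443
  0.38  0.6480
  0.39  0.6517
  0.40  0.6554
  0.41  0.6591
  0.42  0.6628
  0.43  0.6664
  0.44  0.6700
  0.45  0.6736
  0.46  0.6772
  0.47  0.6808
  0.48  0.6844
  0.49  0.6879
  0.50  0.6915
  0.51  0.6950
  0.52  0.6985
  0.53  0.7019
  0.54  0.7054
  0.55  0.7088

σ√T = 0.15·√1 = 0.1500
d₁ = [ln(165/164) + (0.052 + 0.15²/2)·1] / 0.1500 = [0.0061 + 0.0633] / 0.1500 = 0.4622 ≈ 0.46
N(d₁) = N(0.46) = 0.6772
Δ_put = N(d₁) − 1 = 0.6772 − 1 = -0.3228

-0.3228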